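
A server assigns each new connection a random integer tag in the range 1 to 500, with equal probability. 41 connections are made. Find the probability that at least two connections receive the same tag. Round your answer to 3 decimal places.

0.815

It's easier to compute the probability that all 41 are distinct.
P(all distinct) = 500/500 · 499/500 · ··· · 460/500 ≈ 0.185.
So the probability of at least one match is 1 − 0.185 = 0.815.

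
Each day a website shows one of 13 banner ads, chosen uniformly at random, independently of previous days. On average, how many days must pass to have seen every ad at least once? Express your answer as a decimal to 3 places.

After i distinct types are collected, each trial gives a new one with probability (13−i)/13, so the expected wait for the next new type is 13/(13−i).
E = 13/13 + 13/12 + 13/11 + 13/10 + 13/9 + 13/8 + 13/7 + 13/6 + 13/5 + 13/4 + 13/3 + 13/2 + 13/1 = 1145993/27720 ≈ 41.342.

41.342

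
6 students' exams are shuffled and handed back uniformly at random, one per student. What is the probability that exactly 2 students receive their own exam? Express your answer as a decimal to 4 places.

0.1875

Choose which 2 of the 6 are fixed: C(6,2) = 15 ways.
The remaining 4 must have no fixed point: D(4) = 9.
P = 15·9/720 = 3/16 ≈ 0.1875.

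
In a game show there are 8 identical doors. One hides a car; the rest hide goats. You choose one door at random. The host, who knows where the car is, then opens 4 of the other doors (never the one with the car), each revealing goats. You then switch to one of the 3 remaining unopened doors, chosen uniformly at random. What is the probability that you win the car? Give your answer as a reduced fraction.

Your original door holds the car with probability 1/8, so the other 7 collectively hold it with probability 7/8.
The host can always find 4 empty doors to open, so the reveals don't change that 7/8; it is now spread over the 3 remaining unopened doors.
P(win by switching) = (7/8) · (1/3) = 7/24.

7/24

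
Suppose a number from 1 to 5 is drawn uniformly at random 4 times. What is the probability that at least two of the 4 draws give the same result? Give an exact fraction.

P(all 4 different) = 5/5 · 4/5 · ··· · 2/5 = 24/125.
P(at least two equal) = 1 − 24/125 = 101/125.

101/125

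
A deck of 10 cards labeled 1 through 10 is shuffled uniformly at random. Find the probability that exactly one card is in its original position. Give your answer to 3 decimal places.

Choose which one is fixed: C(10,1) = 10 ways.
The remaining 9 must have no fixed point: D(9) = 133496.
P = 10·133496/3628800 = 16687/45360 ≈ 0.368.

0.368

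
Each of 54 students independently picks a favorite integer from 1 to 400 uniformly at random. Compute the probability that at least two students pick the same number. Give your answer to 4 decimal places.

It's easier to compute the probability that all 54 are distinct.
P(all distinct) = 400/400 · 399/400 · ··· · 347/400 ≈ 0.0236.
So the probability of at least one match is 1 − 0.0236 = 0.9764.

0.9764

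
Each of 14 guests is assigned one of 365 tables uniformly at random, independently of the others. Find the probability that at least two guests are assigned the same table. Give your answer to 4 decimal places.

0.2231

It's easier to compute the probability that all 14 are distinct.
P(all distinct) = 365/365 · 364/365 · ··· · 352/365 ≈ 0.7769.
So the probability of at least one match is 1 − 0.7769 = 0.2231.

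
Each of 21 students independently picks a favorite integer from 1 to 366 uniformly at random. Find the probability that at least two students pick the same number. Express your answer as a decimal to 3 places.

It's easier to compute the probability that all 21 are distinct.
P(all distinct) = 366/366 · 365/366 · ··· · 346/366 ≈ 0.557.
So the probability of at least one match is 1 − 0.557 = 0.443.

0.443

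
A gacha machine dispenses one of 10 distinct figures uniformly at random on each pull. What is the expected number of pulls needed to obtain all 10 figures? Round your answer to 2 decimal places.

29.29

After i distinct types are collected, each trial gives a new one with probability (10−i)/10, so the expected wait for the next new type is 10/(10−i).
E = 10/10 + 10/9 + 10/8 + 10/7 + 10/6 + 10/5 + 10/4 + 10/3 + 10/2 + 10/1 = 7381/252 ≈ 29.29.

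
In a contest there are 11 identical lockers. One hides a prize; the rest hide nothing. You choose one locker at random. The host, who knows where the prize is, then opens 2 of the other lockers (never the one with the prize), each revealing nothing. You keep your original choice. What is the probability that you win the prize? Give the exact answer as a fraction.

The host can always open 2 empty lockers regardless of your choice, so the reveals give no information about your original locker.
P(win by staying) = 1/11.

1/11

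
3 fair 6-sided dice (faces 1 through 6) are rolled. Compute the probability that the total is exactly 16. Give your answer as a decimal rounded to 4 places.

0.0278

There are 6^3 = 216 equally likely outcomes.
The number of ordered 3-tuples from {1,…,6} summing to 16 is 6.
P(sum = 16) = 6/216 = 1/36 ≈ 0.0278.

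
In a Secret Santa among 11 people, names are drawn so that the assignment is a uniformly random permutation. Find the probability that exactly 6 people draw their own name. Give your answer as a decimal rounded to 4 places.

0.0005

Choose which 6 of the 11 are fixed: C(11,6) = 462 ways.
The remaining 5 must have no fixed point: D(5) = 44.
P = 462·44/39916800 = 11/21600 ≈ 0.0005.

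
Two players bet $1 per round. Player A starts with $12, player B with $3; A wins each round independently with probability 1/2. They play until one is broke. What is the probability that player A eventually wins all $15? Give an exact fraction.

4/5

With a fair step, P(i) = ½P(i−1) + ½P(i+1) with P(0)=0, P(15)=1 has the linear solution P(i) = i/15.
P(12) = 12/15 = 4/5.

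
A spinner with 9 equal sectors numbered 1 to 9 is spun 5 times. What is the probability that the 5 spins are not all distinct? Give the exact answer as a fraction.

1627/2187

P(all 5 different) = 9/9 · 8/9 · ··· · 5/9 = 560/2187.
P(at least two equal) = 1 − 560/2187 = 1627/2187.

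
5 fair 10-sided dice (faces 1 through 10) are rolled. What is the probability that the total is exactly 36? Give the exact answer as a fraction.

271/10000

There are 10^5 = 100000 equally likely outcomes.
The number of ordered 5-tuples from {1,…,10} summing to 36 is 2710.
P(sum = 36) = 2710/100000 = 271/10000.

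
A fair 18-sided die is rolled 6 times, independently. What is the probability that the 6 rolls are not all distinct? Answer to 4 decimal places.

P(all 6 different) = 18/18 · 17/18 · ··· · 13/18 ≈ 0.3930.
P(at least two equal) = 1 − 0.3930 = 0.6070.

0.6070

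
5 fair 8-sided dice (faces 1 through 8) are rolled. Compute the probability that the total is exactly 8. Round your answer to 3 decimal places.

0.001

There are 8^5 = 32768 equally likely outcomes.
The number of ordered 5-tuples from {1,…,8} summing to 8 is 35.
P(sum = 8) = 35/32768 ≈ 0.001.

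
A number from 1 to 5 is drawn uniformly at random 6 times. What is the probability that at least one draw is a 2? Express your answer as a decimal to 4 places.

P(no draw is a 2) = (4/5)^6 ≈ 0.2621.
P(at least one) = 1 − 0.2621 = 0.7379.

0.7379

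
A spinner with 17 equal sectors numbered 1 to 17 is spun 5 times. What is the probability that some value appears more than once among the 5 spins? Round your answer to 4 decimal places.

0.4770

P(all 5 different) = 17/17 · 16/17 · ··· · 13/17 ≈ 0.5230.
P(at least two equal) = 1 − 0.5230 = 0.4770.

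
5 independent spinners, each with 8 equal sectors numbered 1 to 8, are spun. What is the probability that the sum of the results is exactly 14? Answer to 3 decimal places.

0.021

There are 8^5 = 32768 equally likely outcomes.
The number of ordered 5-tuples from {1,…,8} summing to 14 is 690.
P(sum = 14) = 690/32768 = 345/16384 ≈ 0.021.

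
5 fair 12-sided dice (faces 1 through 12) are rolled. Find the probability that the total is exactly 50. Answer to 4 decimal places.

0.0040

There are 12^5 = 248832 equally likely outcomes.
The number of ordered 5-tuples from {1,…,12} summing to 50 is 1001.
P(sum = 50) = 1001/248832 ≈ 0.0040.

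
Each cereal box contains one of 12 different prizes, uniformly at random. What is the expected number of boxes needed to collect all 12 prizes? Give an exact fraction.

After i distinct types are collected, each trial gives a new one with probability (12−i)/12, so the expected wait for the next new type is 12/(12−i).
E = 12/12 + 12/11 + 12/10 + 12/9 + 12/8 + 12/7 + 12/6 + 12/5 + 12/4 + 12/3 + 12/2 + 12/1 = 86021/2310.

86021/2310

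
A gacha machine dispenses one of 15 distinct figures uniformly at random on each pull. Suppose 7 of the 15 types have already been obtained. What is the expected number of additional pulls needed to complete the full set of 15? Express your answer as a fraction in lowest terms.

2283/56

Starting from 7 distinct types, each trial gives a new one with probability (15−i)/15 when i types are held, so the wait for the next new type is 15/(15−i).
E = 15/8 + 15/7 + 15/6 + 15/5 + 15/4 + 15/3 + 15/2 + 15/1 = 2283/56.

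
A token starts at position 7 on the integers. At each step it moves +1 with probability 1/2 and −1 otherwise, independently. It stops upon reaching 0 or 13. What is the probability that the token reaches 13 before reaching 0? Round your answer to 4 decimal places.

With a fair step, P(i) = ½P(i−1) + ½P(i+1) with P(0)=0, P(13)=1 has the linear solution P(i) = i/13.
P(7) = 7/13 ≈ 0.5385.

0.5385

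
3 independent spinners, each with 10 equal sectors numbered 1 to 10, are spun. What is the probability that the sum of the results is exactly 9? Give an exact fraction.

7/250

There are 10^3 = 1000 equally likely outcomes.
The number of ordered 3-tuples from {1,…,10} summing to 9 is 28.
P(sum = 9) = 28/1000 = 7/250.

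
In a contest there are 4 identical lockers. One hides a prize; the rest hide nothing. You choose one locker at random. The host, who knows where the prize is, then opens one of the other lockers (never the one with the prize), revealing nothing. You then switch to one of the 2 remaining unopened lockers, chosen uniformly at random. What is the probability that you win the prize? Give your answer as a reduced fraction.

Your original locker holds the prize with probability 1/4, so the other 3 collectively hold it with probability 3/4.
The host can always find an empty locker to open, so this doesn't change that 3/4; it is now spread over the 2 remaining unopened lockers.
P(win by switching) = (3/4) · (1/2) = 3/8.

3/8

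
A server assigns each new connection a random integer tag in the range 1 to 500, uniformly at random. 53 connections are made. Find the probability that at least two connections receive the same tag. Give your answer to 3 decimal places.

0.943

It's easier to compute the probability that all 53 are distinct.
P(all distinct) = 500/500 · 499/500 · ··· · 448/500 ≈ 0.057.
So the probability of at least one match is 1 − 0.057 = 0.943.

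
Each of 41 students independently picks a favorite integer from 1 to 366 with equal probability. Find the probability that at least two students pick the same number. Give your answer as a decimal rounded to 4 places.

It's easier to compute the probability that all 41 are distinct.
P(all distinct) = 366/366 · 365/366 · ··· · 326/366 ≈ 0.0975.
So the probability of at least one match is 1 − 0.0975 = 0.9025.

0.9025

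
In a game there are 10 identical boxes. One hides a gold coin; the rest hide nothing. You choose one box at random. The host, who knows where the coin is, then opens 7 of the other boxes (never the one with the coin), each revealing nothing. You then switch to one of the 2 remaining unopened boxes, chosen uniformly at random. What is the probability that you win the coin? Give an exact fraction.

Your original box holds the coin with probability 1/10, so the other 9 collectively hold it with probability 9/10.
The host can always find 7 empty boxes to open, so the reveals don't change that 9/10; it is now spread over the 2 remaining unopened boxes.
P(win by switching) = (9/10) · (1/2) = 9/20.

9/20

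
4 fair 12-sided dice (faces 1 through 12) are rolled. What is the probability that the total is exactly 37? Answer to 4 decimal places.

There are 12^4 = 20736 equally likely outcomes.
The number of ordered 4-tuples from {1,…,12} summing to 37 is 364.
P(sum = 37) = 364/20736 = 91/5184 ≈ 0.0176.

0.0176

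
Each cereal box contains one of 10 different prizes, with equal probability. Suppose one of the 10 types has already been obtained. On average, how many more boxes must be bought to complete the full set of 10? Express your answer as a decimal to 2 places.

28.29

Starting from 1 distinct type, each trial gives a new one with probability (10−i)/10 when i types are held, so the wait for the next new type is 10/(10−i).
E = 10/9 + 10/8 + 10/7 + 10/6 + 10/5 + 10/4 + 10/3 + 10/2 + 10/1 = 7129/252 ≈ 28.29.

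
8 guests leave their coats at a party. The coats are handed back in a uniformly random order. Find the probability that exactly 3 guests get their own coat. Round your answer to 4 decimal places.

Choose which 3 of the 8 are fixed: C(8,3) = 56 ways.
The remaining 5 must have no fixed point: D(5) = 44.
P = 56·44/40320 = 11/180 ≈ 0.0611.

0.0611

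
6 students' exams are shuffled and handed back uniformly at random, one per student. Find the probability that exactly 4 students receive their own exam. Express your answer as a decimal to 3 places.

0.021

Choose which 4 of the 6 are fixed: C(6,4) = 15 ways.
The remaining 2 must have no fixed point: D(2) = 1.
P = 15·1/720 = 1/48 ≈ 0.021.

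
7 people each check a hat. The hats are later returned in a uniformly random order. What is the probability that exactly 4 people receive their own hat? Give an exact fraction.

1/72

Choose which 4 of the 7 are fixed: C(7,4) = 35 ways.
The remaining 3 must have no fixed point: D(3) = 2.
P = 35·2/5040 = 1/72.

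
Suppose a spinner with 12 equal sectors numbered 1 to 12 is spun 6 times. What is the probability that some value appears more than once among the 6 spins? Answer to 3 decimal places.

0.777

P(all 6 different) = 12/12 · 11/12 · ··· · 7/12 ≈ 0.223.
P(at least two equal) = 1 − 0.223 = 0.777.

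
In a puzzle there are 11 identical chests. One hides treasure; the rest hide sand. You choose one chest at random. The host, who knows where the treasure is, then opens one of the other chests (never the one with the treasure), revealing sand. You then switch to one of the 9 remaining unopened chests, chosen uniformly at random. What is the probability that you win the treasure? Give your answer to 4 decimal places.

Your original chest holds the treasure with probability 1/11, so the other 10 collectively hold it with probability 10/11.
The host can always find an empty chest to open, so this doesn't change that 10/11; it is now spread over the 9 remaining unopened chests.
P(win by switching) = (10/11) · (1/9) = 10/99 ≈ 0.1010.

0.1010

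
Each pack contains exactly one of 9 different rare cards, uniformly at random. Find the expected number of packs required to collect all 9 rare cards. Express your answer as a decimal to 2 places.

25.46

After i distinct types are collected, each trial gives a new one with probability (9−i)/9, so the expected wait for the next new type is 9/(9−i).
E = 9/9 + 9/8 + 9/7 + 9/6 + 9/5 + 9/4 + 9/3 + 9/2 + 9/1 = 7129/280 ≈ 25.46.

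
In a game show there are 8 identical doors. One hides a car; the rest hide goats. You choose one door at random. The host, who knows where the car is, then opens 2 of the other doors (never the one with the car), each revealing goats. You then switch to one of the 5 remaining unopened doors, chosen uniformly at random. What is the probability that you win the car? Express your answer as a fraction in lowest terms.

7/40

Your original door holds the car with probability 1/8, so the other 7 collectively hold it with probability 7/8.
The host can always find 2 empty doors to open, so the reveals don't change that 7/8; it is now spread over the 5 remaining unopened doors.
P(win by switching) = (7/8) · (1/5) = 7/40.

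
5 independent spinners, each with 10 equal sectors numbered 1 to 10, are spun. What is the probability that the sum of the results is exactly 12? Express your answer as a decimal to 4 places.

0.0033

There are 10^5 = 100000 equally likely outcomes.
The number of ordered 5-tuples from {1,…,10} summing to 12 is 330.
P(sum = 12) = 330/100000 = 33/10000 ≈ 0.0033.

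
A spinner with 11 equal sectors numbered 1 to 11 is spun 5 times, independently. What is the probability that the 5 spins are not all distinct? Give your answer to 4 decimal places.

P(all 5 different) = 11/11 · 10/11 · ··· · 7/11 ≈ 0.3442.
P(at least two equal) = 1 − 0.3442 = 0.6558.

0.6558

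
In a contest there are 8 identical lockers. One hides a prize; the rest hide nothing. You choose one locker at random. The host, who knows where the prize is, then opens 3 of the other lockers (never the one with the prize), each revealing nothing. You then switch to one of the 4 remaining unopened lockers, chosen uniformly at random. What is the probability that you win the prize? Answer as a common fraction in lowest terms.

Your original locker holds the prize with probability 1/8, so the other 7 collectively hold it with probability 7/8.
The host can always find 3 empty lockers to open, so the reveals don't change that 7/8; it is now spread over the 4 remaining unopened lockers.
P(win by switching) = (7/8) · (1/4) = 7/32.

7/32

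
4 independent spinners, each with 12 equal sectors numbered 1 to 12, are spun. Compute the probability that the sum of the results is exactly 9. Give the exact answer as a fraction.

7/2592

There are 12^4 = 20736 equally likely outcomes.
The number of ordered 4-tuples from {1,…,12} summing to 9 is 56.
P(sum = 9) = 56/20736 = 7/2592.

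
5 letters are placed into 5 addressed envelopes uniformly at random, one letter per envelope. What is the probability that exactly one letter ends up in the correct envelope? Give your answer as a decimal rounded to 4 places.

Choose which one is fixed: C(5,1) = 5 ways.
The remaining 4 must have no fixed point: D(4) = 9.
P = 5·9/120 = 3/8 ≈ 0.3750.

0.3750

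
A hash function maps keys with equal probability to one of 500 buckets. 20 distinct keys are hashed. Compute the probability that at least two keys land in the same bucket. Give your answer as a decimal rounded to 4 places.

It's easier to compute the probability that all 20 are distinct.
P(all distinct) = 500/500 · 499/500 · ··· · 481/500 ≈ 0.6804.
So the probability of at least one match is 1 − 0.6804 = 0.3196.

0.3196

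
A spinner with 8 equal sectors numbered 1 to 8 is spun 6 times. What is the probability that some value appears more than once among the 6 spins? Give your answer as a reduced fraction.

3781/4096

P(all 6 different) = 8/8 · 7/8 · ··· · 3/8 = 315/4096.
P(at least two equal) = 1 − 315/4096 = 3781/4096.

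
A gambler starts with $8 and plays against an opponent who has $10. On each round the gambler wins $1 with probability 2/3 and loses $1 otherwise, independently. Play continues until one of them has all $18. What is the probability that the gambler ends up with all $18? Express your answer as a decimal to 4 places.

0.9961

Let r = q/p = (1/3)/(2/3) = 1/2. The recurrence P(i) = p·P(i+1) + q·P(i−1) with P(0)=0, P(18)=1 gives P(i) = (1 − r^i)/(1 − r^18).
P(8) = (1 − (1/2)^8) / (1 − (1/2)^18) = 87040/87381 ≈ 0.9961.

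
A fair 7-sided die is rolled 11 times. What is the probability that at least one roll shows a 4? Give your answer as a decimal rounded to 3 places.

0.817

P(no roll shows a 4) = (6/7)^11 ≈ 0.183.
P(at least one) = 1 − 0.183 = 0.817.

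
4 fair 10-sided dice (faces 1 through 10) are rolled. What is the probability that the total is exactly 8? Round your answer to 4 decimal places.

0.0035

There are 10^4 = 10000 equally likely outcomes.
The number of ordered 4-tuples from {1,…,10} summing to 8 is 35.
P(sum = 8) = 35/10000 = 7/2000 ≈ 0.0035.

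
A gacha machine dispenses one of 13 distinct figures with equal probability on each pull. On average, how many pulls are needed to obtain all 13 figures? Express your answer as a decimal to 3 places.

41.342

After i distinct types are collected, each trial gives a new one with probability (13−i)/13, so the expected wait for the next new type is 13/(13−i).
E = 13/13 + 13/12 + 13/11 + 13/10 + 13/9 + 13/8 + 13/7 + 13/6 + 13/5 + 13/4 + 13/3 + 13/2 + 13/1 = 1145993/27720 ≈ 41.342.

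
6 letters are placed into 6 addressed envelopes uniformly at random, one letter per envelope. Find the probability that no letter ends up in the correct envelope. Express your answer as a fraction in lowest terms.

This is the derangement probability: permutations of 6 with no fixed point.
D(6) = 6! · (1 − 1/1! + 1/2! − ··· + (−1)^6/6!) = 265.
P = 265/720 = 53/144.

53/144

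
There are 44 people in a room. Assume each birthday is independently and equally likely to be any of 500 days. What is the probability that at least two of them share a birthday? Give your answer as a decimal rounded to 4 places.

It's easier to compute the probability that all 44 are distinct.
P(all distinct) = 500/500 · 499/500 · ··· · 457/500 ≈ 0.1424.
So the probability of at least one match is 1 − 0.1424 = 0.8576.

0.8576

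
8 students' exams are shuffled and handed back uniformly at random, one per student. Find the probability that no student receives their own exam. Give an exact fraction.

This is the derangement probability: permutations of 8 with no fixed point.
D(8) = 8! · (1 − 1/1! + 1/2! − ··· + (−1)^8/8!) = 14833.
P = 14833/40320 = 2119/5760.

2119/5760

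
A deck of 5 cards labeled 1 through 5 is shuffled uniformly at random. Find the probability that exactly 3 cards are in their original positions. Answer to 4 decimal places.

0.0833

Choose which 3 of the 5 are fixed: C(5,3) = 10 ways.
The remaining 2 must have no fixed point: D(2) = 1.
P = 10·1/120 = 1/12 ≈ 0.0833.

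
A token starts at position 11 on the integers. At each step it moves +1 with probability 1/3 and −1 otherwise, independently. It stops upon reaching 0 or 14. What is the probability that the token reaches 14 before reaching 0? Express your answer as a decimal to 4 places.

Let r = q/p = (2/3)/(1/3) = 2. The recurrence P(i) = p·P(i+1) + q·P(i−1) with P(0)=0, P(14)=1 gives P(i) = (1 − r^i)/(1 − r^14).
P(11) = (1 − (2)^11) / (1 − (2)^14) = 2047/16383 ≈ 0.1249.

0.1249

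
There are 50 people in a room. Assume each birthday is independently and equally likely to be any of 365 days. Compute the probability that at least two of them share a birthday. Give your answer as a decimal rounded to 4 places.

0.9704

It's easier to compute the probability that all 50 are distinct.
P(all distinct) = 365/365 · 364/365 · ··· · 316/365 ≈ 0.0296.
So the probability of at least one match is 1 − 0.0296 = 0.9704.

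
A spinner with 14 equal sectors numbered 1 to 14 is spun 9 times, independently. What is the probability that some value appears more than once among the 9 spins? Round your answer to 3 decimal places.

0.965

P(all 9 different) = 14/14 · 13/14 · ··· · 6/14 ≈ 0.035.
P(at least two equal) = 1 − 0.035 = 0.965.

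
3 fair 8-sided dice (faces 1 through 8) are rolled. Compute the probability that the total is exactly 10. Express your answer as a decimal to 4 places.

0.0703

There are 8^3 = 512 equally likely outcomes.
The number of ordered 3-tuples from {1,…,8} summing to 10 is 36.
P(sum = 10) = 36/512 = 9/128 ≈ 0.0703.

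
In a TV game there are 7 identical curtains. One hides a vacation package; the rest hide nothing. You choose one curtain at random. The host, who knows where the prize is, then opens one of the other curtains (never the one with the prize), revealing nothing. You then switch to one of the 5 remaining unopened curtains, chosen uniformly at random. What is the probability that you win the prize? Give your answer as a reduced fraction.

6/35

Your original curtain holds the prize with probability 1/7, so the other 6 collectively hold it with probability 6/7.
The host can always find an empty curtain to open, so this doesn't change that 6/7; it is now spread over the 5 remaining unopened curtains.
P(win by switching) = (6/7) · (1/5) = 6/35.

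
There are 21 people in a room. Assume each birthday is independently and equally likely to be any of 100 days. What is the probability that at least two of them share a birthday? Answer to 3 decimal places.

It's easier to compute the probability that all 21 are distinct.
P(all distinct) = 100/100 · 99/100 · ··· · 80/100 ≈ 0.104.
So the probability of at least one match is 1 − 0.104 = 0.896.

0.896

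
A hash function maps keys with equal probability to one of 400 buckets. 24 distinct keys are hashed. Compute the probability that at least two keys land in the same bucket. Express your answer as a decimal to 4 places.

0.5054

It's easier to compute the probability that all 24 are distinct.
P(all distinct) = 400/400 · 399/400 · ··· · 377/400 ≈ 0.4946.
So the probability of at least one match is 1 − 0.4946 = 0.5054.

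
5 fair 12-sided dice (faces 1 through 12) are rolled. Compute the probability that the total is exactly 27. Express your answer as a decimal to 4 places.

0.0400

There are 12^5 = 248832 equally likely outcomes.
The number of ordered 5-tuples from {1,…,12} summing to 27 is 9945.
P(sum = 27) = 9945/248832 = 1105/27648 ≈ 0.0400.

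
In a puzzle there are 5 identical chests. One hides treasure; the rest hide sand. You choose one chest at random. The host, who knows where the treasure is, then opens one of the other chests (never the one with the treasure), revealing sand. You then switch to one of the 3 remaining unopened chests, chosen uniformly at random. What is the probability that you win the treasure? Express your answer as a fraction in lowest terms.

Your original chest holds the treasure with probability 1/5, so the other 4 collectively hold it with probability 4/5.
The host can always find an empty chest to open, so this doesn't change that 4/5; it is now spread over the 3 remaining unopened chests.
P(win by switching) = (4/5) · (1/3) = 4/15.

4/15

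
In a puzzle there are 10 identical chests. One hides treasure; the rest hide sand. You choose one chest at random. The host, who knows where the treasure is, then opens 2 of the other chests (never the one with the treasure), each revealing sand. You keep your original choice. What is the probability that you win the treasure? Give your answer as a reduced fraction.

1/10

The host can always open 2 empty chests regardless of your choice, so the reveals give no information about your original chest.
P(win by staying) = 1/10.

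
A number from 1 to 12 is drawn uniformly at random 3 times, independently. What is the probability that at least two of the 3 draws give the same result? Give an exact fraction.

17/72

P(all 3 different) = 12/12 · 11/12 · ··· · 10/12 = 55/72.
P(at least two equal) = 1 − 55/72 = 17/72.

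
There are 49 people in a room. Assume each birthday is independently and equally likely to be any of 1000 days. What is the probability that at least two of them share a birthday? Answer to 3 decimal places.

It's easier to compute the probability that all 49 are distinct.
P(all distinct) = 1000/1000 · 999/1000 · ··· · 952/1000 ≈ 0.303.
So the probability of at least one match is 1 − 0.303 = 0.697.

0.697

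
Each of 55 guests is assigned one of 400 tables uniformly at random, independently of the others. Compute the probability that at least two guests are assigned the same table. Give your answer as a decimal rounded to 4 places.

0.9796

It's easier to compute the probability that all 55 are distinct.
P(all distinct) = 400/400 · 399/400 · ··· · 346/400 ≈ 0.0204.
So the probability of at least one match is 1 − 0.0204 = 0.9796.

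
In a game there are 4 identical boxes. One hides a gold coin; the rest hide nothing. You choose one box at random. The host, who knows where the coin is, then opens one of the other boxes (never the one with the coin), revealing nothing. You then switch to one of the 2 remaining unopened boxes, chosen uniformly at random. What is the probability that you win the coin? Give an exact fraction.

3/8

Your original box holds the coin with probability 1/4, so the other 3 collectively hold it with probability 3/4.
The host can always find an empty box to open, so this doesn't change that 3/4; it is now spread over the 2 remaining unopened boxes.
P(win by switching) = (3/4) · (1/2) = 3/8.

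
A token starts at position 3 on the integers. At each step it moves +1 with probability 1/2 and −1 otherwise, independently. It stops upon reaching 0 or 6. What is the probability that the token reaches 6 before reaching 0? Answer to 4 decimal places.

With a fair step, P(i) = ½P(i−1) + ½P(i+1) with P(0)=0, P(6)=1 has the linear solution P(i) = i/6.
P(3) = 3/6 = 1/2 ≈ 0.5000.

0.5000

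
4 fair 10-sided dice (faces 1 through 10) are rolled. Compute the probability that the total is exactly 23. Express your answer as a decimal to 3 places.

0.066

There are 10^4 = 10000 equally likely outcomes.
The number of ordered 4-tuples from {1,…,10} summing to 23 is 660.
P(sum = 23) = 660/10000 = 33/500 ≈ 0.066.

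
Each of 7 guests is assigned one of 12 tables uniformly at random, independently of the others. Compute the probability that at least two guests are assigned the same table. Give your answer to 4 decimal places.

It's easier to compute the probability that all 7 are distinct.
P(all distinct) = 12/12 · 11/12 · ··· · 6/12 ≈ 0.1114.
So the probability of at least one match is 1 − 0.1114 = 0.8886.

0.8886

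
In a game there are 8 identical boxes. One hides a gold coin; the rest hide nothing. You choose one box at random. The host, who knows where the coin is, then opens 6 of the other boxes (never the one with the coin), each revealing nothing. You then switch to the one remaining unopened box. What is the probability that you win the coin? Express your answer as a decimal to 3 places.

0.875

Your original box holds the coin with probability 1/8, so the other 7 collectively hold it with probability 7/8.
The host can always find 6 empty boxes to open, so the reveals don't change that 7/8; it is now spread over the 1 remaining unopened box.
P(win by switching) = (7/8) · (1/1) = 7/8 ≈ 0.875.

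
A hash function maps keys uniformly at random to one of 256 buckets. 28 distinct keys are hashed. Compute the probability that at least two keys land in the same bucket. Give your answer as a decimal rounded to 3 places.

0.784

It's easier to compute the probability that all 28 are distinct.
P(all distinct) = 256/256 · 255/256 · ··· · 229/256 ≈ 0.216.
So the probability of at least one match is 1 − 0.216 = 0.784.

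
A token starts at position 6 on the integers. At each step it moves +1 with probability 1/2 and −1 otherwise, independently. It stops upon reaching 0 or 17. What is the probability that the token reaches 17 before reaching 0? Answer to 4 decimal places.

0.3529

With a fair step, P(i) = ½P(i−1) + ½P(i+1) with P(0)=0, P(17)=1 has the linear solution P(i) = i/17.
P(6) = 6/17 ≈ 0.3529.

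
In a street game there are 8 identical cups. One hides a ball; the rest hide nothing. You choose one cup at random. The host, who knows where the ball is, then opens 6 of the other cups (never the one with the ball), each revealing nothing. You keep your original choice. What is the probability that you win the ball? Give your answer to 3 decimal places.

The host can always open 6 empty cups regardless of your choice, so the reveals give no information about your original cup.
P(win by staying) = 1/8 ≈ 0.125.

0.125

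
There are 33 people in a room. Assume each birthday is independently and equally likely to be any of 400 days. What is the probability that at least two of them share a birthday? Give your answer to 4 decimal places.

It's easier to compute the probability that all 33 are distinct.
P(all distinct) = 400/400 · 399/400 · ··· · 368/400 ≈ 0.2574.
So the probability of at least one match is 1 − 0.2574 = 0.7426.

0.7426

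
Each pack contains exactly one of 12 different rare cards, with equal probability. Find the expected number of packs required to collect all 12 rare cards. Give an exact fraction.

After i distinct types are collected, each trial gives a new one with probability (12−i)/12, so the expected wait for the next new type is 12/(12−i).
E = 12/12 + 12/11 + 12/10 + 12/9 + 12/8 + 12/7 + 12/6 + 12/5 + 12/4 + 12/3 + 12/2 + 12/1 = 86021/2310.

86021/2310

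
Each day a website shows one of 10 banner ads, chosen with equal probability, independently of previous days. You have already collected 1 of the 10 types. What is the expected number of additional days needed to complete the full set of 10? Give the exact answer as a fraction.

7129/252

Starting from 1 distinct type, each trial gives a new one with probability (10−i)/10 when i types are held, so the wait for the next new type is 10/(10−i).
E = 10/9 + 10/8 + 10/7 + 10/6 + 10/5 + 10/4 + 10/3 + 10/2 + 10/1 = 7129/252.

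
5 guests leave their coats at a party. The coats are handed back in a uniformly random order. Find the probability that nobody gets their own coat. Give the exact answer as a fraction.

This is the derangement probability: permutations of 5 with no fixed point.
D(5) = 5! · (1 − 1/1! + 1/2! − ··· + (−1)^5/5!) = 44.
P = 44/120 = 11/30.

11/30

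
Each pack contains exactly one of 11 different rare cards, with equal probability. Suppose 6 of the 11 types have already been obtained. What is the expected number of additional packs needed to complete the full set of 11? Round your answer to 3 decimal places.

Starting from 6 distinct types, each trial gives a new one with probability (11−i)/11 when i types are held, so the wait for the next new type is 11/(11−i).
E = 11/5 + 11/4 + 11/3 + 11/2 + 11/1 = 1507/60 ≈ 25.117.

25.117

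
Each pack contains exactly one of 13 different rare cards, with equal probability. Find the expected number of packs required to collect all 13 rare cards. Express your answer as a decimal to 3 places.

After i distinct types are collected, each trial gives a new one with probability (13−i)/13, so the expected wait for the next new type is 13/(13−i).
E = 13/13 + 13/12 + 13/11 + 13/10 + 13/9 + 13/8 + 13/7 + 13/6 + 13/5 + 13/4 + 13/3 + 13/2 + 13/1 = 1145993/27720 ≈ 41.342.

41.342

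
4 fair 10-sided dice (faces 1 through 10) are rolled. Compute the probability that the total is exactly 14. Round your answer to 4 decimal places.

There are 10^4 = 10000 equally likely outcomes.
The number of ordered 4-tuples from {1,…,10} summing to 14 is 282.
P(sum = 14) = 282/10000 = 141/5000 ≈ 0.0282.

0.0282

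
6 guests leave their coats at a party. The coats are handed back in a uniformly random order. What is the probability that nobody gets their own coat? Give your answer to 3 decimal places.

0.368

This is the derangement probability: permutations of 6 with no fixed point.
D(6) = 6! · (1 − 1/1! + 1/2! − ··· + (−1)^6/6!) = 265.
P = 265/720 = 53/144 ≈ 0.368.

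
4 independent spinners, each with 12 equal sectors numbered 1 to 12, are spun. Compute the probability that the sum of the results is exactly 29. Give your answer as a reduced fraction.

265/5184

There are 12^4 = 20736 equally likely outcomes.
The number of ordered 4-tuples from {1,…,12} summing to 29 is 1060.
P(sum = 29) = 1060/20736 = 265/5184.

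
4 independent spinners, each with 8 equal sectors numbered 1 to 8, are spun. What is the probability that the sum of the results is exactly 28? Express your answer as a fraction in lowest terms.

35/4096

There are 8^4 = 4096 equally likely outcomes.
The number of ordered 4-tuples from {1,…,8} summing to 28 is 35.
P(sum = 28) = 35/4096.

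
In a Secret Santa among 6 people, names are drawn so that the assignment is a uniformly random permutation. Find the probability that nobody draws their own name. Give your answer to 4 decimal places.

This is the derangement probability: permutations of 6 with no fixed point.
D(6) = 6! · (1 − 1/1! + 1/2! − ··· + (−1)^6/6!) = 265.
P = 265/720 = 53/144 ≈ 0.3681.

0.3681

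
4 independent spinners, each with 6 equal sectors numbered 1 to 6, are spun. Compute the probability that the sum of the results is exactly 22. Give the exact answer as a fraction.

5/648

There are 6^4 = 1296 equally likely outcomes.
The number of ordered 4-tuples from {1,…,6} summing to 22 is 10.
P(sum = 22) = 10/1296 = 5/648.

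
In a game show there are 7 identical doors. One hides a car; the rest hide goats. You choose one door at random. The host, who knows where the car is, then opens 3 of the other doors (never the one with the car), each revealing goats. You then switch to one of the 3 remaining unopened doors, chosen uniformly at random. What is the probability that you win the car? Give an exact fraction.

2/7

Your original door holds the car with probability 1/7, so the other 6 collectively hold it with probability 6/7.
The host can always find 3 empty doors to open, so the reveals don't change that 6/7; it is now spread over the 3 remaining unopened doors.
P(win by switching) = (6/7) · (1/3) = 2/7.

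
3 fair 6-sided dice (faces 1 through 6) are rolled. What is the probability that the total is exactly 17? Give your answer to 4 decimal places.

There are 6^3 = 216 equally likely outcomes.
The number of ordered 3-tuples from {1,…,6} summing to 17 is 3.
P(sum = 17) = 3/216 = 1/72 ≈ 0.0139.

0.0139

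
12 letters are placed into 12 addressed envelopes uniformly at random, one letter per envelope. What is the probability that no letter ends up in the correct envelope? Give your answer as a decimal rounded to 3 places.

This is the derangement probability: permutations of 12 with no fixed point.
D(12) = 12! · (1 − 1/1! + 1/2! − ··· + (−1)^12/12!) = 176214841.
P = 176214841/479001600 = 16019531/43545600 ≈ 0.368.

0.368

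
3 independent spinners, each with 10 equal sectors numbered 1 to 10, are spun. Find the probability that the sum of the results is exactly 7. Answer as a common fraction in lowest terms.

There are 10^3 = 1000 equally likely outcomes.
The number of ordered 3-tuples from {1,…,10} summing to 7 is 15.
P(sum = 7) = 15/1000 = 3/200.

3/200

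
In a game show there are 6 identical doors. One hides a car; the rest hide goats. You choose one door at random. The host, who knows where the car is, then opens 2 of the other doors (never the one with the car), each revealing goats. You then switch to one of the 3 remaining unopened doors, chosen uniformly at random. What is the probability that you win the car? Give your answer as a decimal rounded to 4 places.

0.2778

Your original door holds the car with probability 1/6, so the other 5 collectively hold it with probability 5/6.
The host can always find 2 empty doors to open, so the reveals don't change that 5/6; it is now spread over the 3 remaining unopened doors.
P(win by switching) = (5/6) · (1/3) = 5/18 ≈ 0.2778.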